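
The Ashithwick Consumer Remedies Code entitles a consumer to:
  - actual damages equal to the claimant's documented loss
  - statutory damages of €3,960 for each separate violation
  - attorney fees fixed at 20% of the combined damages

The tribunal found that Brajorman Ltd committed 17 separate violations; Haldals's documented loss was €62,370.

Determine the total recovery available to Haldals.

€155,628

Statutory damages: 17 × €3,960 = €67,320
Combined damages: €62,370 + €67,320 = €129,690
Attorney fees: 20% of €129,690 = €25,938
Total recovery: €129,690 + €25,938 = €155,628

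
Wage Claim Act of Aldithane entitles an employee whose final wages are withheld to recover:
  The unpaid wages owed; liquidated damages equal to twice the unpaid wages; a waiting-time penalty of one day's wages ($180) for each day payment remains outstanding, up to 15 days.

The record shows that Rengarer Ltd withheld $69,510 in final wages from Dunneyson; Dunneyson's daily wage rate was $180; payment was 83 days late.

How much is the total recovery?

Doubled: 2 × $69,510 = $139,020
Penalty days: min(83, 15) = 15
Waiting-time penalty: 15 × $180 = $2,700
Total award: $69,510 + $139,020 + $2,700 = $211,230

$211,230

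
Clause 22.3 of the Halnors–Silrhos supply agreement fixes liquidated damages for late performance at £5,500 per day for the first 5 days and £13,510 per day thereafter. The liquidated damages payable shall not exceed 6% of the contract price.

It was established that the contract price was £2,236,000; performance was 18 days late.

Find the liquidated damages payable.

£134,160

First 5 days: 5 × £5,500 = £27,500
Remaining days: (18 − 5) × £13,510 = £175,630
Accrued per-day damages: £27,500 + £175,630 = £203,130
Cap: 6% of £2,236,000 = £134,160
Cap at £134,160: £203,130 exceeds the cap → £134,160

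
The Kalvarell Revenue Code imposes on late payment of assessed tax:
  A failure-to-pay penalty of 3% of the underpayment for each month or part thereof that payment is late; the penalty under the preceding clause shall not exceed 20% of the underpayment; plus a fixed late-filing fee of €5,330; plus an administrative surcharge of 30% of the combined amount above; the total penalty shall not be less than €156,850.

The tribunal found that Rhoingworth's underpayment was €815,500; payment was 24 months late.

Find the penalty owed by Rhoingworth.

Accrued rate: 3% × 24 = 72%, capped at 20% → 20%
Failure-to-pay penalty: 20% of €815,500 = €163,100
Penalty before surcharge: €163,100 + €5,330 = €168,430
Administrative surcharge: 30% of €168,430 = €50,529
Total penalty: €168,430 + €50,529 = €218,959
Minimum €156,850: €218,959 meets the minimum, no increase.

€218,959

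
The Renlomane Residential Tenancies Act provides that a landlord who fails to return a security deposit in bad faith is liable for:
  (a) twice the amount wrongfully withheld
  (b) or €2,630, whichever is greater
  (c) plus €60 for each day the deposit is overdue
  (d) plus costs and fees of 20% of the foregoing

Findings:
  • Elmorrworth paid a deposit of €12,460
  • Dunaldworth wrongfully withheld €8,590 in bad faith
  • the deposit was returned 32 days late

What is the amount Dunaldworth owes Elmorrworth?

Doubled: 2 × €8,590 = €17,180
Minimum €2,630: €17,180 meets the minimum, no increase.
Late-return penalty: 32 × €60 = €1,920
Damages plus late penalty: €17,180 + €1,920 = €19,100
Costs and fees: 20% of €19,100 = €3,820
Total recovery: €19,100 + €3,820 = €22,920

€22,920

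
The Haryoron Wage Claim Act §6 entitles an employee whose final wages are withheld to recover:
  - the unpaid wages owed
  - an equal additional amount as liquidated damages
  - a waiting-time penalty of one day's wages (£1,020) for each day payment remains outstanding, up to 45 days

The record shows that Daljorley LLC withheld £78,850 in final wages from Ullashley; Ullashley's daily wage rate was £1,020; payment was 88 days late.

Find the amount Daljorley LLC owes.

Liquidated damages (equal amount): £78,850
Penalty days: min(88, 45) = 45
Waiting-time penalty: 45 × £1,020 = £45,900
Total award: £78,850 + £78,850 + £45,900 = £203,600

£203,600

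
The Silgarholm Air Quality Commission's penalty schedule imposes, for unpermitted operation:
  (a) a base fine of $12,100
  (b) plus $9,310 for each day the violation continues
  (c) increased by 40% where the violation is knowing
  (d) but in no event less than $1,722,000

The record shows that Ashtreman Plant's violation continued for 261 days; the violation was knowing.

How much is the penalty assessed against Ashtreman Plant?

Per-day component: 261 × $9,310 = $2,429,910
Base plus per-day: $12,100 + $2,429,910 = $2,442,010
Enhancement: 40% of $2,442,010 = $976,804
Enhanced fine: $2,442,010 + $976,804 = $3,418,814
Minimum $1,722,000: $3,418,814 meets the minimum, no increase.

Civil penalty: $3,418,814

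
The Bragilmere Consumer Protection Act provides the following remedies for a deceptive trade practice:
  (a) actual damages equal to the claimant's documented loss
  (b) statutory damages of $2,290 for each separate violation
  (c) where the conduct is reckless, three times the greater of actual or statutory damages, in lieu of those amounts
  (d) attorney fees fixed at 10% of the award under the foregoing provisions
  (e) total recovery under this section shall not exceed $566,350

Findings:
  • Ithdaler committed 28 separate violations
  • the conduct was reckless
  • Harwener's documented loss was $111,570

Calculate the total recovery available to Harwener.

Total recovery: $368,181

Statutory damages: 28 × $2,290 = $64,120
Greater of actual damages ($111,570) or statutory damages ($64,120): $111,570
Trebled: 3 × $111,570 = $334,710
Attorney fees: 10% of $334,710 = $33,471
Total before cap: $334,710 + $33,471 = $368,181
Cap at $566,350: $368,181 is within the cap, no reduction.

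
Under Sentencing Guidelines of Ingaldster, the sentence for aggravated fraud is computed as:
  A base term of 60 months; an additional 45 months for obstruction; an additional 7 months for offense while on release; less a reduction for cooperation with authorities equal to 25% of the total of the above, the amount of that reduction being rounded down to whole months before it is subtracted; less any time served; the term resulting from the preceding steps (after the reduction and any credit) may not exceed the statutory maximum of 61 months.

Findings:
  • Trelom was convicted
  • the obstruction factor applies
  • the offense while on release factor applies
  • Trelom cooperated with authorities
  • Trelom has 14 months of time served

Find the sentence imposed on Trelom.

Sentence: 61 months

Obstruction enhancement: +45 months
Offense while on release enhancement: +7 months
Adjusted term: 60 months + 45 months + 7 months = 112 months
Cooperation with authorities reduction: 25% of 112 months = 28 months (rounded down)
After reduction: 112 − 28 = 84 months
Less time served: 84 months − 14 months = 70 months
Cap at 61 months: 70 months exceeds the cap → 61 months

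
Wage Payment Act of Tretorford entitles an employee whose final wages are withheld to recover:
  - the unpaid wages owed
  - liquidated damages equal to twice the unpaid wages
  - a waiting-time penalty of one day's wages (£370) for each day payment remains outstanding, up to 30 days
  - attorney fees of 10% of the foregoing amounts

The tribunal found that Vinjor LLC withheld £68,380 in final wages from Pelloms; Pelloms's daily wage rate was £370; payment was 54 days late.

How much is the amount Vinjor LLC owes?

Doubled: 2 × £68,380 = £136,760
Penalty days: min(54, 30) = 30
Waiting-time penalty: 30 × £370 = £11,100
Subtotal: £68,380 + £136,760 + £11,100 = £216,240
Attorney fees: 10% of £216,240 = £21,624
Total award: £216,240 + £21,624 = £237,864

£237,864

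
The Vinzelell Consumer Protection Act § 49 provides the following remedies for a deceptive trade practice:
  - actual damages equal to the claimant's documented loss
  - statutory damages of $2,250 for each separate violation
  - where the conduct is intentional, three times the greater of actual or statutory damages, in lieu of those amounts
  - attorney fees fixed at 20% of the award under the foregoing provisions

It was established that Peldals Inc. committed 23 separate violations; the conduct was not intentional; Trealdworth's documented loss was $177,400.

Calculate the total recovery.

Statutory damages: 23 × $2,250 = $51,750
Conduct not intentional: the in-lieu enhancement does not apply.
Actual plus statutory damages: $177,400 + $51,750 = $229,150
Attorney fees: 20% of $229,150 = $45,830
Total recovery: $229,150 + $45,830 = $274,980

$274,980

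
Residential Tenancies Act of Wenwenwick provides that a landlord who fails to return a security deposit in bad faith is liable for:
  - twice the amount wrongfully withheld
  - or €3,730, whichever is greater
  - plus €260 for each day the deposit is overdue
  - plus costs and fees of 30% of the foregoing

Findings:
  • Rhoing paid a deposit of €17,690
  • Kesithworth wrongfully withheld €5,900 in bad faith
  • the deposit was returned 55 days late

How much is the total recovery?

€33,930

Doubled: 2 × €5,900 = €11,800
Minimum €3,730: €11,800 meets the minimum, no increase.
Late-return penalty: 55 × €260 = €14,300
Damages plus late penalty: €11,800 + €14,300 = €26,100
Costs and fees: 30% of €26,100 = €7,830
Total recovery: €26,100 + €7,830 = €33,930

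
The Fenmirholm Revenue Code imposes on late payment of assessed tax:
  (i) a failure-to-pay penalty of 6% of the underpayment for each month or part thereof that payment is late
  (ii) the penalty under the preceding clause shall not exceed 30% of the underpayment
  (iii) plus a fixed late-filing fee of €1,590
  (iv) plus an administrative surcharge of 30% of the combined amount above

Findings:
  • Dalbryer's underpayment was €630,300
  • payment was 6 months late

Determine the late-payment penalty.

Accrued rate: 6% × 6 = 36%, capped at 30% → 30%
Failure-to-pay penalty: 30% of €630,300 = €189,090
Penalty before surcharge: €189,090 + €1,590 = €190,680
Administrative surcharge: 30% of €190,680 = €57,204
Total penalty: €190,680 + €57,204 = €247,884

€247,884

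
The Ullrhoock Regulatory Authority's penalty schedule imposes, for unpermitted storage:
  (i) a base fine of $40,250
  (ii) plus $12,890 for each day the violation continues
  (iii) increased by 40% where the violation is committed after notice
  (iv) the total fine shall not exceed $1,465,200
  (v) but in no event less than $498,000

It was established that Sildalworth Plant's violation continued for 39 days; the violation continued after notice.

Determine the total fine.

$760,144

Per-day component: 39 × $12,890 = $502,710
Base plus per-day: $40,250 + $502,710 = $542,960
Enhancement: 40% of $542,960 = $217,184
Enhanced fine: $542,960 + $217,184 = $760,144
Cap at $1,465,200: $760,144 is within the cap, no reduction.
Minimum $498,000: $760,144 meets the minimum, no increase.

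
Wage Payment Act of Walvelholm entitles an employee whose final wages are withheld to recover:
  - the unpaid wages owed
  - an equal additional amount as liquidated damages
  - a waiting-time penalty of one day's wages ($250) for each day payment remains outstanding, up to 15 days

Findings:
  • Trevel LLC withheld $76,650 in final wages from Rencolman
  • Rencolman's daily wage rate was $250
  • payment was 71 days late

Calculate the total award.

Total award: $157,050

Liquidated damages (equal amount): $76,650
Penalty days: min(71, 15) = 15
Waiting-time penalty: 15 × $250 = $3,750
Total award: $76,650 + $76,650 + $3,750 = $157,050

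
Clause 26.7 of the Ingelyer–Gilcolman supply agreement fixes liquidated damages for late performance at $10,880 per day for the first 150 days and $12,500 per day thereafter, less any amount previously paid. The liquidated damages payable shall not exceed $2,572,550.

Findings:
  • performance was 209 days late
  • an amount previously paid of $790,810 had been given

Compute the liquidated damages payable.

First 150 days: 150 × $10,880 = $1,632,000
Remaining days: (209 − 150) × $12,500 = $737,500
Accrued per-day damages: $1,632,000 + $737,500 = $2,369,500
Less amount previously paid: $2,369,500 − $790,810 = $1,578,690
Cap at $2,572,550: $1,578,690 is within the cap, no reduction.

$1,578,690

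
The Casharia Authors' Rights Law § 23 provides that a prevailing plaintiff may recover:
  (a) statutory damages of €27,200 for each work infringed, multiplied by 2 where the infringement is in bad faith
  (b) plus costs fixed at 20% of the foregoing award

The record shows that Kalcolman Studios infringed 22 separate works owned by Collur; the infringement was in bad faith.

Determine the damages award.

€1,436,160

Statutory damages: 22 × €27,200 = €598,400
Doubled: 2 × €598,400 = €1,196,800
Costs: 20% of €1,196,800 = €239,360
Award plus costs: €1,196,800 + €239,360 = €1,436,160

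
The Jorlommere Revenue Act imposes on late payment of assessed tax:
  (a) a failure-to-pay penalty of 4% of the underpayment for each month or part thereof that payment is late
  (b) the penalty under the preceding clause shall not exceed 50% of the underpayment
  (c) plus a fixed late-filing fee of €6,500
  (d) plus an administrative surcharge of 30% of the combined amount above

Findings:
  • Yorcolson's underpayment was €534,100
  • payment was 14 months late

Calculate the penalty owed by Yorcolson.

€355,615

Accrued rate: 4% × 14 = 56%, capped at 50% → 50%
Failure-to-pay penalty: 50% of €534,100 = €267,050
Penalty before surcharge: €267,050 + €6,500 = €273,550
Administrative surcharge: 30% of €273,550 = €82,065
Total penalty: €273,550 + €82,065 = €355,615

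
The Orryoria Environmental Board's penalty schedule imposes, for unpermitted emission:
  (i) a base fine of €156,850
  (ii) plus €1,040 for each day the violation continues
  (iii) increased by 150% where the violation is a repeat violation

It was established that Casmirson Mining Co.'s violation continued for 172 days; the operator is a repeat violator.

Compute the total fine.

Per-day component: 172 × €1,040 = €178,880
Base plus per-day: €156,850 + €178,880 = €335,730
Enhancement: 150% of €335,730 = €503,595
Enhanced fine: €335,730 + €503,595 = €839,325

€839,325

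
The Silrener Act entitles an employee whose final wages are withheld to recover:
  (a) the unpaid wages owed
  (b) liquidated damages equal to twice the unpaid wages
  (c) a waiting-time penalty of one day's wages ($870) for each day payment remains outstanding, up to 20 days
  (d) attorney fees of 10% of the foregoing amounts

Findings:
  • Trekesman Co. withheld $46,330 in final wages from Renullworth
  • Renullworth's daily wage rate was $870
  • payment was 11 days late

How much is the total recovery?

$163,416

Doubled: 2 × $46,330 = $92,660
Penalty days: min(11, 20) = 11
Waiting-time penalty: 11 × $870 = $9,570
Subtotal: $46,330 + $92,660 + $9,570 = $148,560
Attorney fees: 10% of $148,560 = $14,856
Total award: $148,560 + $14,856 = $163,416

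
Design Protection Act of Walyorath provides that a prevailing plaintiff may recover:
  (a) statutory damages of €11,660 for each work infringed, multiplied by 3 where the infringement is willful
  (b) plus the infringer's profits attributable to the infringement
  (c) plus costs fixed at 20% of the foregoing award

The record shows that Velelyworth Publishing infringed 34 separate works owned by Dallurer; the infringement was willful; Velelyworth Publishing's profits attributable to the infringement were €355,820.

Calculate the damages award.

Statutory damages: 34 × €11,660 = €396,440
Trebled: 3 × €396,440 = €1,189,320
Combined award: €1,189,320 + €355,820 = €1,545,140
Costs: 20% of €1,545,140 = €309,028
Award plus costs: €1,545,140 + €309,028 = €1,854,168

Award: €1,854,168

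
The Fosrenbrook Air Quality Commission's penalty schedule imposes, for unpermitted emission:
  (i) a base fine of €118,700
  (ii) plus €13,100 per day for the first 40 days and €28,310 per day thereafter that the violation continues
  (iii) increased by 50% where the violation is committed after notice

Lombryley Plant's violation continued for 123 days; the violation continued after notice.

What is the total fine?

First 40 days: 40 × €13,100 = €524,000
Remaining days: (123 − 40) × €28,310 = €2,349,730
Per-day component: €524,000 + €2,349,730 = €2,873,730
Base plus per-day: €118,700 + €2,873,730 = €2,992,430
Enhancement: 50% of €2,992,430 = €1,496,215
Enhanced fine: €2,992,430 + €1,496,215 = €4,488,645

€4,488,645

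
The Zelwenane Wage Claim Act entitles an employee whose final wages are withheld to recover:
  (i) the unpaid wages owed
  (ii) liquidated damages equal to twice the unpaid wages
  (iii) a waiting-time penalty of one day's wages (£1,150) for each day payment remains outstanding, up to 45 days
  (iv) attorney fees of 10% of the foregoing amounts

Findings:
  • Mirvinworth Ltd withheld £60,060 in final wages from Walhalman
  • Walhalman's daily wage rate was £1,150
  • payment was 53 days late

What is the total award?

Doubled: 2 × £60,060 = £120,120
Penalty days: min(53, 45) = 45
Waiting-time penalty: 45 × £1,150 = £51,750
Subtotal: £60,060 + £120,120 + £51,750 = £231,930
Attorney fees: 10% of £231,930 = £23,193
Total award: £231,930 + £23,193 = £255,123

£255,123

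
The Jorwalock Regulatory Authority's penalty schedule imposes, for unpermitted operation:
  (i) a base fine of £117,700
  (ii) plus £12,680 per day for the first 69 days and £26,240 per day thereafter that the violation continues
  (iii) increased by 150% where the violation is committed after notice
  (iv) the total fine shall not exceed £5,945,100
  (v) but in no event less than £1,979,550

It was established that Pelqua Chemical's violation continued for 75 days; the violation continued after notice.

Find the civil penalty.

First 69 days: 69 × £12,680 = £874,920
Remaining days: (75 − 69) × £26,240 = £157,440
Per-day component: £874,920 + £157,440 = £1,032,360
Base plus per-day: £117,700 + £1,032,360 = £1,150,060
Enhancement: 150% of £1,150,060 = £1,725,090
Enhanced fine: £1,150,060 + £1,725,090 = £2,875,150
Cap at £5,945,100: £2,875,150 is within the cap, no reduction.
Minimum £1,979,550: £2,875,150 meets the minimum, no increase.

£2,875,150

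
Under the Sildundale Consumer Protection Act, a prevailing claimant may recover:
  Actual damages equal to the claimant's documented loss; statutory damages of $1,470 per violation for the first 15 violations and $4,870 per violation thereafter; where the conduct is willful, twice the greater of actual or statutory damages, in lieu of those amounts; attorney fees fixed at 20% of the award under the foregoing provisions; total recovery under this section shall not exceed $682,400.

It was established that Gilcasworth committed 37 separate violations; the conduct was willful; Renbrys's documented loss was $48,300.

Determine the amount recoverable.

First 15 violations: 15 × $1,470 = $22,050
Remaining violations: (37 − 15) × $4,870 = $107,140
Statutory damages: $22,050 + $107,140 = $129,190
Greater of actual damages ($48,300) or statutory damages ($129,190): $129,190
Doubled: 2 × $129,190 = $258,380
Attorney fees: 20% of $258,380 = $51,676
Total before cap: $258,380 + $51,676 = $310,056
Cap at $682,400: $310,056 is within the cap, no reduction.

$310,056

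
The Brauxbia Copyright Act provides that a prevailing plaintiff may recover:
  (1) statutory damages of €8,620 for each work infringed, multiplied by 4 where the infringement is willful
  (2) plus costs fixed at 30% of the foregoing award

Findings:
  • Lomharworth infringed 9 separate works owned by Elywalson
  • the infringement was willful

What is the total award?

€403,416

Statutory damages: 9 × €8,620 = €77,580
Multiplied by 4: 4 × €77,580 = €310,320
Costs: 30% of €310,320 = €93,096
Award plus costs: €310,320 + €93,096 = €403,416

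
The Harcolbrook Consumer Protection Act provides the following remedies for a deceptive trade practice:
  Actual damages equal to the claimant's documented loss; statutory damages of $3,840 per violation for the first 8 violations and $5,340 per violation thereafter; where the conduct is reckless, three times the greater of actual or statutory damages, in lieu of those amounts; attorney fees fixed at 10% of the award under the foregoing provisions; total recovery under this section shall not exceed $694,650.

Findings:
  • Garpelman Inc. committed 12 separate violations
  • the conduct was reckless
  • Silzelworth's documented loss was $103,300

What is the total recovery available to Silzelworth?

$340,890

First 8 violations: 8 × $3,840 = $30,720
Remaining violations: (12 − 8) × $5,340 = $21,360
Statutory damages: $30,720 + $21,360 = $52,080
Greater of actual damages ($103,300) or statutory damages ($52,080): $103,300
Trebled: 3 × $103,300 = $309,900
Attorney fees: 10% of $309,900 = $30,990
Total before cap: $309,900 + $30,990 = $340,890
Cap at $694,650: $340,890 is within the cap, no reduction.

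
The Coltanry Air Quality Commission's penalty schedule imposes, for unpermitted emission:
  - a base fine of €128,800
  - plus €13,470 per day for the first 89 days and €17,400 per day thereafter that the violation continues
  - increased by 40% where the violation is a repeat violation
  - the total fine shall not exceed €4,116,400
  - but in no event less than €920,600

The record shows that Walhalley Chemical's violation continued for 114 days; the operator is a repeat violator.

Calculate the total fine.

First 89 days: 89 × €13,470 = €1,198,830
Remaining days: (114 − 89) × €17,400 = €435,000
Per-day component: €1,198,830 + €435,000 = €1,633,830
Base plus per-day: €128,800 + €1,633,830 = €1,762,630
Enhancement: 40% of €1,762,630 = €705,052
Enhanced fine: €1,762,630 + €705,052 = €2,467,682
Cap at €4,116,400: €2,467,682 is within the cap, no reduction.
Minimum €920,600: €2,467,682 meets the minimum, no increase.

€2,467,682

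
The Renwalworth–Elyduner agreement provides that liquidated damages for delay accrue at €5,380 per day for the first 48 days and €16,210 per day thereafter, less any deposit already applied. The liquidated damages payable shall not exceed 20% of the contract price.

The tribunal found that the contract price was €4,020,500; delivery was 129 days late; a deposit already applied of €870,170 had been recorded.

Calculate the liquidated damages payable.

First 48 days: 48 × €5,380 = €258,240
Remaining days: (129 − 48) × €16,210 = €1,313,010
Accrued per-day damages: €258,240 + €1,313,010 = €1,571,250
Less deposit already applied: €1,571,250 − €870,170 = €701,080
Cap: 20% of €4,020,500 = €804,100
Cap at €804,100: €701,080 is within the cap, no reduction.

€701,080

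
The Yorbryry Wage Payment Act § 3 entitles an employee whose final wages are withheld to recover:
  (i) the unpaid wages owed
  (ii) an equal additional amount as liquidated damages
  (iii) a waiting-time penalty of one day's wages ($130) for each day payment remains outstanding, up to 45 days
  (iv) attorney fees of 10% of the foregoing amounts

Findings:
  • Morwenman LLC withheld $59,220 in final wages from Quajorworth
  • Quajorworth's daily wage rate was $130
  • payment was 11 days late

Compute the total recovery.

Total award: $131,857

Liquidated damages (equal amount): $59,220
Penalty days: min(11, 45) = 11
Waiting-time penalty: 11 × $130 = $1,430
Subtotal: $59,220 + $59,220 + $1,430 = $119,870
Attorney fees: 10% of $119,870 = $11,987
Total award: $119,870 + $11,987 = $131,857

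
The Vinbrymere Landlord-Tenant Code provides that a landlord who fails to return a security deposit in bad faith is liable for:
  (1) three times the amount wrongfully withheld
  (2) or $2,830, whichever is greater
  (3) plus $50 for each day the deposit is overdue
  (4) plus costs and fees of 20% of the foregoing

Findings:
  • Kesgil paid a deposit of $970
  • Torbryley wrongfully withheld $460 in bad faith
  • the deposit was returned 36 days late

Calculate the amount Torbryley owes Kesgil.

Recovery: $5,556

Trebled: 3 × $460 = $1,380
Minimum $2,830: $1,380 is below the minimum → $2,830
Late-return penalty: 36 × $50 = $1,800
Damages plus late penalty: $2,830 + $1,800 = $4,630
Costs and fees: 20% of $4,630 = $926
Total recovery: $4,630 + $926 = $5,556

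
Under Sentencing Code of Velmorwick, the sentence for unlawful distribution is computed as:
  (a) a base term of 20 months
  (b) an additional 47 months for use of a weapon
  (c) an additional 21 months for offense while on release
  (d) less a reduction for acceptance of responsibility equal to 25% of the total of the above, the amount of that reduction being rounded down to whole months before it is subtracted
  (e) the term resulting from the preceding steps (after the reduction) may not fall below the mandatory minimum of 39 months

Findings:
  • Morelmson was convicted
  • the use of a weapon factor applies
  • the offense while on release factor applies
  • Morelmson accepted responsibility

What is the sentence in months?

66 months

Use of a weapon enhancement: +47 months
Offense while on release enhancement: +21 months
Adjusted term: 20 months + 47 months + 21 months = 88 months
Acceptance of responsibility reduction: 25% of 88 months = 22 months (rounded down)
After reduction: 88 − 22 = 66 months
Minimum 39 months: 66 months meets the minimum, no increase.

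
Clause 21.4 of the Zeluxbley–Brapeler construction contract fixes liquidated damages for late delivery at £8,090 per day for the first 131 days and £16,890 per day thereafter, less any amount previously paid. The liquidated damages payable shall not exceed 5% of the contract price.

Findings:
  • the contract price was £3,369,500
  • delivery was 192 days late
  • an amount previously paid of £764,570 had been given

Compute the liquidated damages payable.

First 131 days: 131 × £8,090 = £1,059,790
Remaining days: (192 − 131) × £16,890 = £1,030,290
Accrued per-day damages: £1,059,790 + £1,030,290 = £2,090,080
Less amount previously paid: £2,090,080 − £764,570 = £1,325,510
Cap: 5% of £3,369,500 = £168,475
Cap at £168,475: £1,325,510 exceeds the cap → £168,475

£168,475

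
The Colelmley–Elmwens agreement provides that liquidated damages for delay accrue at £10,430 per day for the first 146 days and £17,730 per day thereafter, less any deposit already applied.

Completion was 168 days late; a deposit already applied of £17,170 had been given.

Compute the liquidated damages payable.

First 146 days: 146 × £10,430 = £1,522,780
Remaining days: (168 − 146) × £17,730 = £390,060
Accrued per-day damages: £1,522,780 + £390,060 = £1,912,840
Less deposit already applied: £1,912,840 − £17,170 = £1,895,670

Liquidated damages: £1,895,670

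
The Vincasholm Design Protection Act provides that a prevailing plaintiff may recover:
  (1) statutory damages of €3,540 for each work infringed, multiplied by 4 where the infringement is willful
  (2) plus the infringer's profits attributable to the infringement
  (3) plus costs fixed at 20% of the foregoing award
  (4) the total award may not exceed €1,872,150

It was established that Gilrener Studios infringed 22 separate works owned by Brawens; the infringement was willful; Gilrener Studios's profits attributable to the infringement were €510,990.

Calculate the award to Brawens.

€987,012

Statutory damages: 22 × €3,540 = €77,880
Multiplied by 4: 4 × €77,880 = €311,520
Combined award: €311,520 + €510,990 = €822,510
Costs: 20% of €822,510 = €164,502
Award plus costs: €822,510 + €164,502 = €987,012
Cap at €1,872,150: €987,012 is within the cap, no reduction.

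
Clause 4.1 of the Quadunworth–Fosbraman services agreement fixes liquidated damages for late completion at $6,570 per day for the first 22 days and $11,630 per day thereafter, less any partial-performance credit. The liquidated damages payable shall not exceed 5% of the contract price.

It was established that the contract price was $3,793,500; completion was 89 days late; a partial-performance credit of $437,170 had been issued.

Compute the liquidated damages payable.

$189,675

First 22 days: 22 × $6,570 = $144,540
Remaining days: (89 − 22) × $11,630 = $779,210
Accrued per-day damages: $144,540 + $779,210 = $923,750
Less partial-performance credit: $923,750 − $437,170 = $486,580
Cap: 5% of $3,793,500 = $189,675
Cap at $189,675: $486,580 exceeds the cap → $189,675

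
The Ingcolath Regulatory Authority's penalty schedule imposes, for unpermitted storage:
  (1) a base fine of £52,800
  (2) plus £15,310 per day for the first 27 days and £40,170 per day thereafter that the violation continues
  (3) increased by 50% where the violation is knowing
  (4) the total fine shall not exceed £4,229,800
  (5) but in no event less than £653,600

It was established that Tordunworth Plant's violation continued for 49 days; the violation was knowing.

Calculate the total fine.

£2,024,865

First 27 days: 27 × £15,310 = £413,370
Remaining days: (49 − 27) × £40,170 = £883,740
Per-day component: £413,370 + £883,740 = £1,297,110
Base plus per-day: £52,800 + £1,297,110 = £1,349,910
Enhancement: 50% of £1,349,910 = £674,955
Enhanced fine: £1,349,910 + £674,955 = £2,024,865
Cap at £4,229,800: £2,024,865 is within the cap, no reduction.
Minimum £653,600: £2,024,865 meets the minimum, no increase.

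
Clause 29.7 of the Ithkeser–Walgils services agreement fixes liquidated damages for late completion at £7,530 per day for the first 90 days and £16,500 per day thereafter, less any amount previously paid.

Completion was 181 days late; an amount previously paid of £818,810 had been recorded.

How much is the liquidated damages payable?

First 90 days: 90 × £7,530 = £677,700
Remaining days: (181 − 90) × £16,500 = £1,501,500
Accrued per-day damages: £677,700 + £1,501,500 = £2,179,200
Less amount previously paid: £2,179,200 − £818,810 = £1,360,390

£1,360,390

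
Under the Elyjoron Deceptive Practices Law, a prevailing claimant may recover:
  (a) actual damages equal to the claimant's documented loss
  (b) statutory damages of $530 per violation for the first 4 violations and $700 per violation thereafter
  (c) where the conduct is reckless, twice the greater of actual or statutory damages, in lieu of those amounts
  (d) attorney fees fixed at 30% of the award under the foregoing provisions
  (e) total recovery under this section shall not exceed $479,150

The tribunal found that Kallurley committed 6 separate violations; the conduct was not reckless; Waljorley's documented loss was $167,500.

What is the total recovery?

First 4 violations: 4 × $530 = $2,120
Remaining violations: (6 − 4) × $700 = $1,400
Statutory damages: $2,120 + $1,400 = $3,520
Conduct not reckless: the in-lieu enhancement does not apply.
Actual plus statutory damages: $167,500 + $3,520 = $171,020
Attorney fees: 30% of $171,020 = $51,306
Total before cap: $171,020 + $51,306 = $222,326
Cap at $479,150: $222,326 is within the cap, no reduction.

Total recovery: $222,326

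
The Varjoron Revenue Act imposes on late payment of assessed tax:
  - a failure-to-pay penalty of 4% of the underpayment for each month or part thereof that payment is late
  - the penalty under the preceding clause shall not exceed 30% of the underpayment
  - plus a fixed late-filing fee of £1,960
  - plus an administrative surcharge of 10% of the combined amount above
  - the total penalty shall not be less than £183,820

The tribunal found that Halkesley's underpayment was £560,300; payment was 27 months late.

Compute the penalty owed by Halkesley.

Accrued rate: 4% × 27 = 108%, capped at 30% → 30%
Failure-to-pay penalty: 30% of £560,300 = £168,090
Penalty before surcharge: £168,090 + £1,960 = £170,050
Administrative surcharge: 10% of £170,050 = £17,005
Total penalty: £170,050 + £17,005 = £187,055
Minimum £183,820: £187,055 meets the minimum, no increase.

£187,055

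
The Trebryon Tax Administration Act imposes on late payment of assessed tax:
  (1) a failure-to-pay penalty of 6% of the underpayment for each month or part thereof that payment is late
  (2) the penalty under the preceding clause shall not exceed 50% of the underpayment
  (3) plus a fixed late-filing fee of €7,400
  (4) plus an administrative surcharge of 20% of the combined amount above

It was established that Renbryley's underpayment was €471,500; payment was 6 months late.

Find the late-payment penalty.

Accrued rate: 6% × 6 = 36%, capped at 50% → 36%
Failure-to-pay penalty: 36% of €471,500 = €169,740
Penalty before surcharge: €169,740 + €7,400 = €177,140
Administrative surcharge: 20% of €177,140 = €35,428
Total penalty: €177,140 + €35,428 = €212,568

€212,568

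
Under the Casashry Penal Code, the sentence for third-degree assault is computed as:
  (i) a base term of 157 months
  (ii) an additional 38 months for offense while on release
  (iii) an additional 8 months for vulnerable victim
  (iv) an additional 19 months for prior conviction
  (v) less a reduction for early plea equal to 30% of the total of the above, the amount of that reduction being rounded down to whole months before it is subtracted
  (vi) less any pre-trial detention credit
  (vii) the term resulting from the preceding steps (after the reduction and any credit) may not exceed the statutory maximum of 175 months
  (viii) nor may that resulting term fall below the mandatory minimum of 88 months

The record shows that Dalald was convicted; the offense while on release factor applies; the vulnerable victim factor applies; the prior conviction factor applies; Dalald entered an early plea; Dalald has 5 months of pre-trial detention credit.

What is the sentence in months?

151 months

Offense while on release enhancement: +38 months
Vulnerable victim enhancement: +8 months
Prior conviction enhancement: +19 months
Adjusted term: 157 months + 38 months + 8 months + 19 months = 222 months
Early plea reduction: 30% of 222 months = 66 months (rounded down)
After reduction: 222 − 66 = 156 months
Less pre-trial detention credit: 156 months − 5 months = 151 months
Cap at 175 months: 151 months is within the cap, no reduction.
Minimum 88 months: 151 months meets the minimum, no increase.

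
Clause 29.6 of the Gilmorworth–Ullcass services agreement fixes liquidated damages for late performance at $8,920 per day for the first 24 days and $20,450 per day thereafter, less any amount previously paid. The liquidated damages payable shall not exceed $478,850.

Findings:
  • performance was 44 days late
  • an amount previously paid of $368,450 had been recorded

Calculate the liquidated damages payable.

First 24 days: 24 × $8,920 = $214,080
Remaining days: (44 − 24) × $20,450 = $409,000
Accrued per-day damages: $214,080 + $409,000 = $623,080
Less amount previously paid: $623,080 − $368,450 = $254,630
Cap at $478,850: $254,630 is within the cap, no reduction.

$254,630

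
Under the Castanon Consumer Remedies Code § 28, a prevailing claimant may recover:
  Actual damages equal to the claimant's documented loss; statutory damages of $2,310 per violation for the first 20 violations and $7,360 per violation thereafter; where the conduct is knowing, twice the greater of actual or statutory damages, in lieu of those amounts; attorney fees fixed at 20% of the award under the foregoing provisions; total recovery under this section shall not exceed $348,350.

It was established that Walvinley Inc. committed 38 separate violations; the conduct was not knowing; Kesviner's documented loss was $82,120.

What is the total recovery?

$312,960

First 20 violations: 20 × $2,310 = $46,200
Remaining violations: (38 − 20) × $7,360 = $132,480
Statutory damages: $46,200 + $132,480 = $178,680
Conduct not knowing: the in-lieu enhancement does not apply.
Actual plus statutory damages: $82,120 + $178,680 = $260,800
Attorney fees: 20% of $260,800 = $52,160
Total before cap: $260,800 + $52,160 = $312,960
Cap at $348,350: $312,960 is within the cap, no reduction.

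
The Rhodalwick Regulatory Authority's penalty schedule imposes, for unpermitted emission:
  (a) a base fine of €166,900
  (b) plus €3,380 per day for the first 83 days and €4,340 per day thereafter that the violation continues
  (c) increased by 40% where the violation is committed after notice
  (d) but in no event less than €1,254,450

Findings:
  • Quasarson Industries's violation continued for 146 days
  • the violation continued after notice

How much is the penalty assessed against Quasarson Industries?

€1,254,450

First 83 days: 83 × €3,380 = €280,540
Remaining days: (146 − 83) × €4,340 = €273,420
Per-day component: €280,540 + €273,420 = €553,960
Base plus per-day: €166,900 + €553,960 = €720,860
Enhancement: 40% of €720,860 = €288,344
Enhanced fine: €720,860 + €288,344 = €1,009,204
Minimum €1,254,450: €1,009,204 is below the minimum → €1,254,450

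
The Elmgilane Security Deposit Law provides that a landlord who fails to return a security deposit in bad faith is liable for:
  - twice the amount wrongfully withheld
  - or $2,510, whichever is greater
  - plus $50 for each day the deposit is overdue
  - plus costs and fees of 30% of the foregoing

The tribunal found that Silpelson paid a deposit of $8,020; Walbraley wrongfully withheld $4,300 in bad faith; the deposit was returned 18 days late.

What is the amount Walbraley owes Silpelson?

Recovery: $12,350

Doubled: 2 × $4,300 = $8,600
Minimum $2,510: $8,600 meets the minimum, no increase.
Late-return penalty: 18 × $50 = $900
Damages plus late penalty: $8,600 + $900 = $9,500
Costs and fees: 30% of $9,500 = $2,850
Total recovery: $9,500 + $2,850 = $12,350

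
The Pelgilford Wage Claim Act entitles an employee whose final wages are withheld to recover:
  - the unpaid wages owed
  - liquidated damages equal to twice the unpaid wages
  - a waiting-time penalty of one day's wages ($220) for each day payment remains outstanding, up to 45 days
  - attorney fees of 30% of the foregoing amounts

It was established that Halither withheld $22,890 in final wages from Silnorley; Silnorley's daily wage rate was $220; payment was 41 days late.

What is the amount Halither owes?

Doubled: 2 × $22,890 = $45,780
Penalty days: min(41, 45) = 41
Waiting-time penalty: 41 × $220 = $9,020
Subtotal: $22,890 + $45,780 + $9,020 = $77,690
Attorney fees: 30% of $77,690 = $23,307
Total award: $77,690 + $23,307 = $100,997

$100,997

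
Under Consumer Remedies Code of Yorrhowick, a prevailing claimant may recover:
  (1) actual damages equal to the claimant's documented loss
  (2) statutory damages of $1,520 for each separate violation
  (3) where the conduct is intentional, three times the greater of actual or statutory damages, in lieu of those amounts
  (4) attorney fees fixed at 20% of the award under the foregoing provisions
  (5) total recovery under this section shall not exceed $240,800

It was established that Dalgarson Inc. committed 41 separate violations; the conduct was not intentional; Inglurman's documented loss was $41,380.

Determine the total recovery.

Statutory damages: 41 × $1,520 = $62,320
Conduct not intentional: the in-lieu enhancement does not apply.
Actual plus statutory damages: $41,380 + $62,320 = $103,700
Attorney fees: 20% of $103,700 = $20,740
Total before cap: $103,700 + $20,740 = $124,440
Cap at $240,800: $124,440 is within the cap, no reduction.

$124,440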